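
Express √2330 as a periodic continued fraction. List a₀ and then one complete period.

a₀ = ⌊√2330⌋ = 48.
With m₀=0, d₀=1 and mₖ₊₁ = dₖaₖ − mₖ, dₖ₊₁ = (n − mₖ₊₁²)/dₖ, aₖ₊₁ = ⌊(a₀+mₖ₊₁)/dₖ₊₁⌋:
  k=1: m=48, d=26, a=3
  k=2: m=30, d=55, a=1
  k=3: m=25, d=31, a=2
  k=4: m=37, d=31, a=2
  k=5: m=25, d=55, a=1
  k=6: m=30, d=26, a=3
  k=7: m=48, d=1, a=96
d=1 and a=2a₀=96 at k=7, so the next step gives (m, d) = (48, 26) again — its k=1 value — and the period has length 7.

[48; 3, 1, 2, 2, 1, 3, 96]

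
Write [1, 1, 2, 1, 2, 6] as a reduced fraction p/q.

Fold from the inside: start with 6/1.
  2 + 1/6 = 13/6
  1 + 6/13 = 19/13
  2 + 13/19 = 51/19
  1 + 19/51 = 70/51
  1 + 51/70 = 121/70

121/70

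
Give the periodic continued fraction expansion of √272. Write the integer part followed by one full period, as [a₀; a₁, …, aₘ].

a₀ = ⌊√272⌋ = 16.
With m₀=0, d₀=1 and mₖ₊₁ = dₖaₖ − mₖ, dₖ₊₁ = (n − mₖ₊₁²)/dₖ, aₖ₊₁ = ⌊(a₀+mₖ₊₁)/dₖ₊₁⌋:
  k=1: m=16, d=16, a=2
  k=2: m=16, d=1, a=32
d=1 and a=2a₀=32 at k=2, so the next step gives (m, d) = (16, 16) again — its k=1 value — and the period has length 2.

[16; 2, 32]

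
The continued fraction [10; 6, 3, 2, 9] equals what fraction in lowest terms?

Fold from the inside: start with 9/1.
  2 + 1/9 = 19/9
  3 + 9/19 = 66/19
  6 + 19/66 = 415/66
  10 + 66/415 = 4216/415

4216/415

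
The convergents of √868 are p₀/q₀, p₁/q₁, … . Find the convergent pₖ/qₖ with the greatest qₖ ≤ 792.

√868 = [29; 2, 6, 19, 2, 19, 6, 2, 58, …] (period length 8).
Convergents:
  p_0/q_0 = 29/1
  p_1/q_1 = 59/2
  p_2/q_2 = 383/13
  p_3/q_3 = 7336/249
  p_4/q_4 = 15055/511
  p_5/q_5 = 293381/9958
q_4 = 511 ≤ 792 < 9958 = q_5, so the answer is 15055/511.

15055/511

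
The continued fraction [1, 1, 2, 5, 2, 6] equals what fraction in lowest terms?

Using pₖ = aₖpₖ₋₁ + pₖ₋₂ and qₖ = aₖqₖ₋₁ + qₖ₋₂:
  k=0: a=1, p=1, q=1
  k=1: a=1, p=2, q=1
  k=2: a=2, p=5, q=3
  k=3: a=5, p=27, q=16
  k=4: a=2, p=59, q=35
  k=5: a=6, p=381, q=226

381/226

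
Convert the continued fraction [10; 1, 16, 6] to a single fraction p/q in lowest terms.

Using pₖ = aₖpₖ₋₁ + pₖ₋₂ and qₖ = aₖqₖ₋₁ + qₖ₋₂:
  k=0: a=10, p=10, q=1
  k=1: a=1, p=11, q=1
  k=2: a=16, p=186, q=17
  k=3: a=6, p=1127, q=103

1127/103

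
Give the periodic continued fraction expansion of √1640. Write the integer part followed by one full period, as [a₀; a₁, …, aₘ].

[40; 2, 80]

a₀ = ⌊√1640⌋ = 40.
With m₀=0, d₀=1 and mₖ₊₁ = dₖaₖ − mₖ, dₖ₊₁ = (n − mₖ₊₁²)/dₖ, aₖ₊₁ = ⌊(a₀+mₖ₊₁)/dₖ₊₁⌋:
  k=1: m=40, d=40, a=2
  k=2: m=40, d=1, a=80
d=1 and a=2a₀=80 at k=2, so the next step gives (m, d) = (40, 40) again — its k=1 value — and the period has length 2.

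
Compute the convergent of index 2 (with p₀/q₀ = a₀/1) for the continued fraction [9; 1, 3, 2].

39/4

Using pₖ = aₖpₖ₋₁ + pₖ₋₂, qₖ = aₖqₖ₋₁ + qₖ₋₂ (with p₋₁=1, p₋₂=0, q₋₁=0, q₋₂=1):
  k=0: a=9, p=9, q=1
  k=1: a=1, p=10, q=1
  k=2: a=3, p=39, q=4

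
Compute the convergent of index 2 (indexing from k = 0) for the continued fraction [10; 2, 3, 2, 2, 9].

Using pₖ = aₖpₖ₋₁ + pₖ₋₂, qₖ = aₖqₖ₋₁ + qₖ₋₂ (with p₋₁=1, p₋₂=0, q₋₁=0, q₋₂=1):
  k=0: a=10, p=10, q=1
  k=1: a=2, p=21, q=2
  k=2: a=3, p=73, q=7

73/7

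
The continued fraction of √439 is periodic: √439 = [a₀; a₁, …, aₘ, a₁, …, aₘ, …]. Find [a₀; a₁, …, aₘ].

[20; 1, 19, 1, 40]

a₀ = ⌊√439⌋ = 20.
With m₀=0, d₀=1 and mₖ₊₁ = dₖaₖ − mₖ, dₖ₊₁ = (n − mₖ₊₁²)/dₖ, aₖ₊₁ = ⌊(a₀+mₖ₊₁)/dₖ₊₁⌋:
  k=1: m=20, d=39, a=1
  k=2: m=19, d=2, a=19
  k=3: m=19, d=39, a=1
  k=4: m=20, d=1, a=40
d=1 and a=2a₀=40 at k=4, so the next step gives (m, d) = (20, 39) again — its k=1 value — and the period has length 4.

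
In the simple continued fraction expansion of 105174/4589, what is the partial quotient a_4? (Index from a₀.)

3

105174 = 22·4589 + 4216   →  a_0 = 22
4589 = 1·4216 + 373   →  a_1 = 1
4216 = 11·373 + 113   →  a_2 = 11
373 = 3·113 + 34   →  a_3 = 3
113 = 3·34 + 11   →  a_4 = 3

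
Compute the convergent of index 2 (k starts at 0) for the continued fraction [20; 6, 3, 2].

383/19

Using pₖ = aₖpₖ₋₁ + pₖ₋₂, qₖ = aₖqₖ₋₁ + qₖ₋₂ (with p₋₁=1, p₋₂=0, q₋₁=0, q₋₂=1):
  k=0: a=20, p=20, q=1
  k=1: a=6, p=121, q=6
  k=2: a=3, p=383, q=19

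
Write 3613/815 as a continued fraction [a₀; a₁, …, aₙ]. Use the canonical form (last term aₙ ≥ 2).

3613 = 4×815 + 353
815 = 2×353 + 109
353 = 3×109 + 26
109 = 4×26 + 5
26 = 5×5 + 1
5 = 5×1 + 0  (stop)
So 3613/815 = [4; 2, 3, 4, 5, 5].

[4; 2, 3, 4, 5, 5]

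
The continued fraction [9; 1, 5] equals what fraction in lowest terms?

59/6

Fold from the inside: start with 5/1.
  1 + 1/5 = 6/5
  9 + 5/6 = 59/6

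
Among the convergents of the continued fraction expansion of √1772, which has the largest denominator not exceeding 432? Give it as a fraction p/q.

18143/431

√1772 = [42; 10, 1, 1, 20, 1, 1, 10, 84, …] (period length 8).
Convergents:
  p_0/q_0 = 42/1
  p_1/q_1 = 421/10
  p_2/q_2 = 463/11
  p_3/q_3 = 884/21
  p_4/q_4 = 18143/431
  p_5/q_5 = 19027/452
q_4 = 431 ≤ 432 < 452 = q_5, so the answer is 18143/431.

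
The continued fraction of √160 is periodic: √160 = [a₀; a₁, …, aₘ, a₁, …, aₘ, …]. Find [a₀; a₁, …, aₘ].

a₀ = ⌊√160⌋ = 12.
With m₀=0, d₀=1 and mₖ₊₁ = dₖaₖ − mₖ, dₖ₊₁ = (n − mₖ₊₁²)/dₖ, aₖ₊₁ = ⌊(a₀+mₖ₊₁)/dₖ₊₁⌋:
  k=1: m=12, d=16, a=1
  k=2: m=4, d=9, a=1
  k=3: m=5, d=15, a=1
  k=4: m=10, d=4, a=5
  k=5: m=10, d=15, a=1
  k=6: m=5, d=9, a=1
  k=7: m=4, d=16, a=1
  k=8: m=12, d=1, a=24
d=1 and a=2a₀=24 at k=8, so the next step gives (m, d) = (12, 16) again — its k=1 value — and the period has length 8.

[12; 1, 1, 1, 5, 1, 1, 1, 24]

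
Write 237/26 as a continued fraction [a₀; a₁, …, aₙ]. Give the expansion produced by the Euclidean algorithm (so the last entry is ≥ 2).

237 = 9·26 + 3
26 = 8·3 + 2
3 = 1·2 + 1
2 = 2·1 + 0  (stop)
So 237/26 = [9; 8, 1, 2].

[9; 8, 1, 2]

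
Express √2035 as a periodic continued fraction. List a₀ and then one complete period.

[45; 9, 90]

a₀ = ⌊√2035⌋ = 45.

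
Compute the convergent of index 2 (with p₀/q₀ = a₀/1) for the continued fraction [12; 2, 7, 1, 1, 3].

Using pₖ = aₖpₖ₋₁ + pₖ₋₂, qₖ = aₖqₖ₋₁ + qₖ₋₂ (with p₋₁=1, p₋₂=0, q₋₁=0, q₋₂=1):
  k=0: a=12, p=12, q=1
  k=1: a=2, p=25, q=2
  k=2: a=7, p=187, q=15

187/15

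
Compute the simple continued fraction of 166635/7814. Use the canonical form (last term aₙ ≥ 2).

166635 = 21·7814 + 2541
7814 = 3·2541 + 191
2541 = 13·191 + 58
191 = 3·58 + 17
58 = 3·17 + 7
17 = 2·7 + 3
7 = 2·3 + 1
3 = 3·1 + 0  (stop)
So 166635/7814 = [21; 3, 13, 3, 3, 2, 2, 3].

[21; 3, 13, 3, 3, 2, 2, 3]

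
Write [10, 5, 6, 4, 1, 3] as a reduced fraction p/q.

6208/609

Fold from the inside: start with 3/1.
  1 + 1/3 = 4/3
  4 + 3/4 = 19/4
  6 + 4/19 = 118/19
  5 + 19/118 = 609/118
  10 + 118/609 = 6208/609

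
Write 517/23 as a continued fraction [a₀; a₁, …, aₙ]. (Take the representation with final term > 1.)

517 = 22·23 + 11
23 = 2·11 + 1
11 = 11·1 + 0  (stop)
So 517/23 = [22; 2, 11].

[22; 2, 11]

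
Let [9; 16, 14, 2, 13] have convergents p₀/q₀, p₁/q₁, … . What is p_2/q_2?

2039/225

Using pₖ = aₖpₖ₋₁ + pₖ₋₂, qₖ = aₖqₖ₋₁ + qₖ₋₂ (with p₋₁=1, p₋₂=0, q₋₁=0, q₋₂=1):
  k=0: a=9, p=9, q=1
  k=1: a=16, p=145, q=16
  k=2: a=14, p=2039, q=225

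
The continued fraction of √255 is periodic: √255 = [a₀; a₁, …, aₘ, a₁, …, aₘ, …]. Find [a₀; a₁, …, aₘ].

a₀ = ⌊√255⌋ = 15.

[15; 1, 30]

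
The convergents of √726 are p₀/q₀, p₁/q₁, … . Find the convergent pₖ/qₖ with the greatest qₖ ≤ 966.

√726 = [26; 1, 16, 1, 52, …] (period length 4).
Convergents:
  p_0/q_0 = 26/1
  p_1/q_1 = 27/1
  p_2/q_2 = 458/17
  p_3/q_3 = 485/18
  p_4/q_4 = 25678/953
  p_5/q_5 = 26163/971
q_4 = 953 ≤ 966 < 971 = q_5, so the answer is 25678/953.

25678/953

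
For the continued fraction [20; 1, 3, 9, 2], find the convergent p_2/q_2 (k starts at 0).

Using pₖ = aₖpₖ₋₁ + pₖ₋₂, qₖ = aₖqₖ₋₁ + qₖ₋₂ (with p₋₁=1, p₋₂=0, q₋₁=0, q₋₂=1):
  k=0: a=20, p=20, q=1
  k=1: a=1, p=21, q=1
  k=2: a=3, p=83, q=4

83/4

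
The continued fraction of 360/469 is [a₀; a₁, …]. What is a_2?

3

360 = 0·469 + 360   →  a_0 = 0
469 = 1·360 + 109   →  a_1 = 1
360 = 3·109 + 33   →  a_2 = 3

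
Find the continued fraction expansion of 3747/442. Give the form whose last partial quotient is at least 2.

3747 = 8×442 + 211
442 = 2×211 + 20
211 = 10×20 + 11
20 = 1×11 + 9
11 = 1×9 + 2
9 = 4×2 + 1
2 = 2×1 + 0  (stop)
So 3747/442 = [8; 2, 10, 1, 1, 4, 2].

[8; 2, 10, 1, 1, 4, 2]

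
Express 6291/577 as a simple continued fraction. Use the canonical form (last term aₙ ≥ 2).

6291 = 10×577 + 521
577 = 1×521 + 56
521 = 9×56 + 17
56 = 3×17 + 5
17 = 3×5 + 2
5 = 2×2 + 1
2 = 2×1 + 0  (stop)
So 6291/577 = [10; 1, 9, 3, 3, 2, 2].

[10; 1, 9, 3, 3, 2, 2]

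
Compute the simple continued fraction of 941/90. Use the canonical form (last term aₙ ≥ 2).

941 = 10×90 + 41
90 = 2×41 + 8
41 = 5×8 + 1
8 = 8×1 + 0  (stop)
So 941/90 = [10; 2, 5, 8].

[10; 2, 5, 8]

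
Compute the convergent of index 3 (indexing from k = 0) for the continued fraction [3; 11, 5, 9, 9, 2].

1591/515

Using pₖ = aₖpₖ₋₁ + pₖ₋₂, qₖ = aₖqₖ₋₁ + qₖ₋₂ (with p₋₁=1, p₋₂=0, q₋₁=0, q₋₂=1):
  k=0: a=3, p=3, q=1
  k=1: a=11, p=34, q=11
  k=2: a=5, p=173, q=56
  k=3: a=9, p=1591, q=515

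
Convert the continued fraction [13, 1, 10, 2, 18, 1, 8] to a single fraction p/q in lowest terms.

Using pₖ = aₖpₖ₋₁ + pₖ₋₂ and qₖ = aₖqₖ₋₁ + qₖ₋₂:
  k=0: a=13, p=13, q=1
  k=1: a=1, p=14, q=1
  k=2: a=10, p=153, q=11
  k=3: a=2, p=320, q=23
  k=4: a=18, p=5913, q=425
  k=5: a=1, p=6233, q=448
  k=6: a=8, p=55777, q=4009

55777/4009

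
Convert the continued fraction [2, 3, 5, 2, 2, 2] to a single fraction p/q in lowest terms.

479/207

Using pₖ = aₖpₖ₋₁ + pₖ₋₂ and qₖ = aₖqₖ₋₁ + qₖ₋₂:
  k=0: a=2, p=2, q=1
  k=1: a=3, p=7, q=3
  k=2: a=5, p=37, q=16
  k=3: a=2, p=81, q=35
  k=4: a=2, p=199, q=86
  k=5: a=2, p=479, q=207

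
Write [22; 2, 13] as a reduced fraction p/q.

607/27

Fold from the inside: start with 13/1.
  2 + 1/13 = 27/13
  22 + 13/27 = 607/27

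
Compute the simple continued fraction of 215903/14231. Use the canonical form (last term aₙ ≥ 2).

215903 = 15×14231 + 2438
14231 = 5×2438 + 2041
2438 = 1×2041 + 397
2041 = 5×397 + 56
397 = 7×56 + 5
56 = 11×5 + 1
5 = 5×1 + 0  (stop)
So 215903/14231 = [15; 5, 1, 5, 7, 11, 5].

[15; 5, 1, 5, 7, 11, 5]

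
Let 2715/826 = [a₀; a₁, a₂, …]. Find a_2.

2715 = 3·826 + 237   →  a_0 = 3
826 = 3·237 + 115   →  a_1 = 3
237 = 2·115 + 7   →  a_2 = 2

2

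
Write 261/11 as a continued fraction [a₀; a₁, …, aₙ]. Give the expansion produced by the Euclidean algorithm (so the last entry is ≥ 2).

[23; 1, 2, 1, 2]

261 = 23×11 + 8
11 = 1×8 + 3
8 = 2×3 + 2
3 = 1×2 + 1
2 = 2×1 + 0  (stop)
So 261/11 = [23; 1, 2, 1, 2].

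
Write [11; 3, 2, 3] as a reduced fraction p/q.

Fold from the inside: start with 3/1.
  2 + 1/3 = 7/3
  3 + 3/7 = 24/7
  11 + 7/24 = 271/24

271/24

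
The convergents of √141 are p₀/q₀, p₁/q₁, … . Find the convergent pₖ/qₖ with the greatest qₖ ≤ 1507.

√141 = [11; 1, 6, 1, 22, …] (period length 4).
Convergents:
  p_0/q_0 = 11/1
  p_1/q_1 = 12/1
  p_2/q_2 = 83/7
  p_3/q_3 = 95/8
  p_4/q_4 = 2173/183
  p_5/q_5 = 2268/191
  p_6/q_6 = 15781/1329
  p_7/q_7 = 18049/1520
q_6 = 1329 ≤ 1507 < 1520 = q_7, so the answer is 15781/1329.

15781/1329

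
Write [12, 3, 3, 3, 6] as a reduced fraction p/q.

2559/208

Using pₖ = aₖpₖ₋₁ + pₖ₋₂ and qₖ = aₖqₖ₋₁ + qₖ₋₂:
  k=0: a=12, p=12, q=1
  k=1: a=3, p=37, q=3
  k=2: a=3, p=123, q=10
  k=3: a=3, p=406, q=33
  k=4: a=6, p=2559, q=208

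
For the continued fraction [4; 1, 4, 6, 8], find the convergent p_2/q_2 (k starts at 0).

Using pₖ = aₖpₖ₋₁ + pₖ₋₂, qₖ = aₖqₖ₋₁ + qₖ₋₂ (with p₋₁=1, p₋₂=0, q₋₁=0, q₋₂=1):
  k=0: a=4, p=4, q=1
  k=1: a=1, p=5, q=1
  k=2: a=4, p=24, q=5

24/5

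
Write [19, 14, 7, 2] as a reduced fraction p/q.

4043/212

Fold from the inside: start with 2/1.
  7 + 1/2 = 15/2
  14 + 2/15 = 212/15
  19 + 15/212 = 4043/212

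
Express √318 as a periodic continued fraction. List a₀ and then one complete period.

a₀ = ⌊√318⌋ = 17.
With m₀=0, d₀=1 and mₖ₊₁ = dₖaₖ − mₖ, dₖ₊₁ = (n − mₖ₊₁²)/dₖ, aₖ₊₁ = ⌊(a₀+mₖ₊₁)/dₖ₊₁⌋:
  k=1: m=17, d=29, a=1
  k=2: m=12, d=6, a=4
  k=3: m=12, d=29, a=1
  k=4: m=17, d=1, a=34
d=1 and a=2a₀=34 at k=4, so the next step gives (m, d) = (17, 29) again — its k=1 value — and the period has length 4.

[17; 1, 4, 1, 34]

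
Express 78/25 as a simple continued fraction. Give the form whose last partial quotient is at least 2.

[3; 8, 3]

78 = 3*25 + 3
25 = 8*3 + 1
3 = 3*1 + 0  (stop)
So 78/25 = [3; 8, 3].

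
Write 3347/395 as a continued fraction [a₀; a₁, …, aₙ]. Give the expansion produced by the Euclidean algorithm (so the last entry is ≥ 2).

3347 = 8×395 + 187
395 = 2×187 + 21
187 = 8×21 + 19
21 = 1×19 + 2
19 = 9×2 + 1
2 = 2×1 + 0  (stop)
So 3347/395 = [8; 2, 8, 1, 9, 2].

[8; 2, 8, 1, 9, 2]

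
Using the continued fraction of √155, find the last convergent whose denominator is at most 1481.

√155 = [12; 2, 4, 2, 24, …] (period length 4).
Convergents:
  p_0/q_0 = 12/1
  p_1/q_1 = 25/2
  p_2/q_2 = 112/9
  p_3/q_3 = 249/20
  p_4/q_4 = 6088/489
  p_5/q_5 = 12425/998
  p_6/q_6 = 55788/4481
q_5 = 998 ≤ 1481 < 4481 = q_6, so the answer is 12425/998.

12425/998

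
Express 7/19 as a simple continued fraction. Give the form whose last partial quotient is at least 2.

7 = 0·19 + 7
19 = 2·7 + 5
7 = 1·5 + 2
5 = 2·2 + 1
2 = 2·1 + 0  (stop)
So 7/19 = [0; 2, 1, 2, 2].

[0; 2, 1, 2, 2]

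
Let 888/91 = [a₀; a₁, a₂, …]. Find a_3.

888 = 9·91 + 69   →  a_0 = 9
91 = 1·69 + 22   →  a_1 = 1
69 = 3·22 + 3   →  a_2 = 3
22 = 7·3 + 1   →  a_3 = 7

7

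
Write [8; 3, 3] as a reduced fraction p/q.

83/10

Fold from the inside: start with 3/1.
  3 + 1/3 = 10/3
  8 + 3/10 = 83/10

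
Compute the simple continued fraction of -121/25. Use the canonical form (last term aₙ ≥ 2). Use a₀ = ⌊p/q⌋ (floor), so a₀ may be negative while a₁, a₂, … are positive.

-121 = -5×25 + 4
25 = 6×4 + 1
4 = 4×1 + 0  (stop)
So -121/25 = [-5; 6, 4].

[-5; 6, 4]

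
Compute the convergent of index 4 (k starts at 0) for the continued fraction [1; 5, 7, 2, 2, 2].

227/190

Using pₖ = aₖpₖ₋₁ + pₖ₋₂, qₖ = aₖqₖ₋₁ + qₖ₋₂ (with p₋₁=1, p₋₂=0, q₋₁=0, q₋₂=1):
  k=0: a=1, p=1, q=1
  k=1: a=5, p=6, q=5
  k=2: a=7, p=43, q=36
  k=3: a=2, p=92, q=77
  k=4: a=2, p=227, q=190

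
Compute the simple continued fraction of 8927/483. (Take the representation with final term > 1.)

8927 = 18·483 + 233
483 = 2·233 + 17
233 = 13·17 + 12
17 = 1·12 + 5
12 = 2·5 + 2
5 = 2·2 + 1
2 = 2·1 + 0  (stop)
So 8927/483 = [18; 2, 13, 1, 2, 2, 2].

[18; 2, 13, 1, 2, 2, 2]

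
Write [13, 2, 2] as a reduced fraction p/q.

67/5

Fold from the inside: start with 2/1.
  2 + 1/2 = 5/2
  13 + 2/5 = 67/5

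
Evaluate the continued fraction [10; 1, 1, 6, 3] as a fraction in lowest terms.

432/41

Fold from the inside: start with 3/1.
  6 + 1/3 = 19/3
  1 + 3/19 = 22/19
  1 + 19/22 = 41/22
  10 + 22/41 = 432/41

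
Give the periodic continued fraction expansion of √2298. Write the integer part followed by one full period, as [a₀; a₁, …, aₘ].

a₀ = ⌊√2298⌋ = 47.

[47; 1, 14, 1, 94]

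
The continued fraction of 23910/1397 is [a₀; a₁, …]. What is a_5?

2

23910 = 17·1397 + 161   →  a_0 = 17
1397 = 8·161 + 109   →  a_1 = 8
161 = 1·109 + 52   →  a_2 = 1
109 = 2·52 + 5   →  a_3 = 2
52 = 10·5 + 2   →  a_4 = 10
5 = 2·2 + 1   →  a_5 = 2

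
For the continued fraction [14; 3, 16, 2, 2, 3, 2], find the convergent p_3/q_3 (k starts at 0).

1447/101

Using pₖ = aₖpₖ₋₁ + pₖ₋₂, qₖ = aₖqₖ₋₁ + qₖ₋₂ (with p₋₁=1, p₋₂=0, q₋₁=0, q₋₂=1):
  k=0: a=14, p=14, q=1
  k=1: a=3, p=43, q=3
  k=2: a=16, p=702, q=49
  k=3: a=2, p=1447, q=101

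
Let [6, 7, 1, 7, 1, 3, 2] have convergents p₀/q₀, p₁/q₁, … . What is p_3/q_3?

386/63

Using pₖ = aₖpₖ₋₁ + pₖ₋₂, qₖ = aₖqₖ₋₁ + qₖ₋₂ (with p₋₁=1, p₋₂=0, q₋₁=0, q₋₂=1):
  k=0: a=6, p=6, q=1
  k=1: a=7, p=43, q=7
  k=2: a=1, p=49, q=8
  k=3: a=7, p=386, q=63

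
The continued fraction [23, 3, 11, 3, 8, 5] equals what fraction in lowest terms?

104374/4475

Fold from the inside: start with 5/1.
  8 + 1/5 = 41/5
  3 + 5/41 = 128/41
  11 + 41/128 = 1449/128
  3 + 128/1449 = 4475/1449
  23 + 1449/4475 = 104374/4475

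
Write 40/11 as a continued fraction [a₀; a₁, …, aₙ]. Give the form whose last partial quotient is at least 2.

[3; 1, 1, 1, 3]

40 = 3×11 + 7
11 = 1×7 + 4
7 = 1×4 + 3
4 = 1×3 + 1
3 = 3×1 + 0  (stop)
So 40/11 = [3; 1, 1, 1, 3].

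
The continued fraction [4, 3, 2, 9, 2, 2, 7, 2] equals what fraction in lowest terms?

Fold from the inside: start with 2/1.
  7 + 1/2 = 15/2
  2 + 2/15 = 32/15
  2 + 15/32 = 79/32
  9 + 32/79 = 743/79
  2 + 79/743 = 1565/743
  3 + 743/1565 = 5438/1565
  4 + 1565/5438 = 23317/5438

23317/5438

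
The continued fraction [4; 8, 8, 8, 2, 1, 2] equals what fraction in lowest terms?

18220/4419

Fold from the inside: start with 2/1.
  1 + 1/2 = 3/2
  2 + 2/3 = 8/3
  8 + 3/8 = 67/8
  8 + 8/67 = 544/67
  8 + 67/544 = 4419/544
  4 + 544/4419 = 18220/4419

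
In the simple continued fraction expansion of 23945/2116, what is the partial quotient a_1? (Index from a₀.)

23945 = 11·2116 + 669   →  a_0 = 11
2116 = 3·669 + 109   →  a_1 = 3

3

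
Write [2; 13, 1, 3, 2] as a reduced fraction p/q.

Fold from the inside: start with 2/1.
  3 + 1/2 = 7/2
  1 + 2/7 = 9/7
  13 + 7/9 = 124/9
  2 + 9/124 = 257/124

257/124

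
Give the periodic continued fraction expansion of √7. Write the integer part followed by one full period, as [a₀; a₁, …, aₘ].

[2; 1, 1, 1, 4]

a₀ = ⌊√7⌋ = 2.
With m₀=0, d₀=1 and mₖ₊₁ = dₖaₖ − mₖ, dₖ₊₁ = (n − mₖ₊₁²)/dₖ, aₖ₊₁ = ⌊(a₀+mₖ₊₁)/dₖ₊₁⌋:
  k=1: m=2, d=3, a=1
  k=2: m=1, d=2, a=1
  k=3: m=1, d=3, a=1
  k=4: m=2, d=1, a=4
d=1 and a=2a₀=4 at k=4, so the next step gives (m, d) = (2, 3) again — its k=1 value — and the period has length 4.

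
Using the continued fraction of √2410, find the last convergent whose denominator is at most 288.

5351/109

√2410 = [49; 10, 1, 8, 1, 10, 98, …] (period length 6).
Convergents:
  p_0/q_0 = 49/1
  p_1/q_1 = 491/10
  p_2/q_2 = 540/11
  p_3/q_3 = 4811/98
  p_4/q_4 = 5351/109
  p_5/q_5 = 58321/1188
q_4 = 109 ≤ 288 < 1188 = q_5, so the answer is 5351/109.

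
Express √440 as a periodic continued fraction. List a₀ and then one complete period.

[20; 1, 40]

a₀ = ⌊√440⌋ = 20.
With m₀=0, d₀=1 and mₖ₊₁ = dₖaₖ − mₖ, dₖ₊₁ = (n − mₖ₊₁²)/dₖ, aₖ₊₁ = ⌊(a₀+mₖ₊₁)/dₖ₊₁⌋:
  k=1: m=20, d=40, a=1
  k=2: m=20, d=1, a=40
d=1 and a=2a₀=40 at k=2, so the next step gives (m, d) = (20, 40) again — its k=1 value — and the period has length 2.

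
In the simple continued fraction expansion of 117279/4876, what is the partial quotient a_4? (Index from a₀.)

2

117279 = 24·4876 + 255   →  a_0 = 24
4876 = 19·255 + 31   →  a_1 = 19
255 = 8·31 + 7   →  a_2 = 8
31 = 4·7 + 3   →  a_3 = 4
7 = 2·3 + 1   →  a_4 = 2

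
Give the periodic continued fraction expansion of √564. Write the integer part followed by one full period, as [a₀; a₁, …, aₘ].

a₀ = ⌊√564⌋ = 23.
With m₀=0, d₀=1 and mₖ₊₁ = dₖaₖ − mₖ, dₖ₊₁ = (n − mₖ₊₁²)/dₖ, aₖ₊₁ = ⌊(a₀+mₖ₊₁)/dₖ₊₁⌋:
  k=1: m=23, d=35, a=1
  k=2: m=12, d=12, a=2
  k=3: m=12, d=35, a=1
  k=4: m=23, d=1, a=46
d=1 and a=2a₀=46 at k=4, so the next step gives (m, d) = (23, 35) again — its k=1 value — and the period has length 4.

[23; 1, 2, 1, 46]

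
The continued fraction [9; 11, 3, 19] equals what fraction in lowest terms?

5971/657

Using pₖ = aₖpₖ₋₁ + pₖ₋₂ and qₖ = aₖqₖ₋₁ + qₖ₋₂:
  k=0: a=9, p=9, q=1
  k=1: a=11, p=100, q=11
  k=2: a=3, p=309, q=34
  k=3: a=19, p=5971, q=657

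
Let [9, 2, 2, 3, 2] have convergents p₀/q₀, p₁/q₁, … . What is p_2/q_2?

47/5

Using pₖ = aₖpₖ₋₁ + pₖ₋₂, qₖ = aₖqₖ₋₁ + qₖ₋₂ (with p₋₁=1, p₋₂=0, q₋₁=0, q₋₂=1):
  k=0: a=9, p=9, q=1
  k=1: a=2, p=19, q=2
  k=2: a=2, p=47, q=5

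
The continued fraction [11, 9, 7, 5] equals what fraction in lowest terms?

Fold from the inside: start with 5/1.
  7 + 1/5 = 36/5
  9 + 5/36 = 329/36
  11 + 36/329 = 3655/329

3655/329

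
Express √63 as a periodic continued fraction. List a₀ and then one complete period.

a₀ = ⌊√63⌋ = 7.
With m₀=0, d₀=1 and mₖ₊₁ = dₖaₖ − mₖ, dₖ₊₁ = (n − mₖ₊₁²)/dₖ, aₖ₊₁ = ⌊(a₀+mₖ₊₁)/dₖ₊₁⌋:
  k=1: m=7, d=14, a=1
  k=2: m=7, d=1, a=14
d=1 and a=2a₀=14 at k=2, so the next step gives (m, d) = (7, 14) again — its k=1 value — and the period has length 2.

[7; 1, 14]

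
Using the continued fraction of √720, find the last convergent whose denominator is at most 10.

161/6

√720 = [26; 1, 4, 1, 52, …] (period length 4).
Convergents:
  p_0/q_0 = 26/1
  p_1/q_1 = 27/1
  p_2/q_2 = 134/5
  p_3/q_3 = 161/6
  p_4/q_4 = 8506/317
q_3 = 6 ≤ 10 < 317 = q_4, so the answer is 161/6.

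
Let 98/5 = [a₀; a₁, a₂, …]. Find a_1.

1

98 = 19·5 + 3   →  a_0 = 19
5 = 1·3 + 2   →  a_1 = 1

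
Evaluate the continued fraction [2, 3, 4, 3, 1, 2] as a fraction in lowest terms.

351/152

Using pₖ = aₖpₖ₋₁ + pₖ₋₂ and qₖ = aₖqₖ₋₁ + qₖ₋₂:
  k=0: a=2, p=2, q=1
  k=1: a=3, p=7, q=3
  k=2: a=4, p=30, q=13
  k=3: a=3, p=97, q=42
  k=4: a=1, p=127, q=55
  k=5: a=2, p=351, q=152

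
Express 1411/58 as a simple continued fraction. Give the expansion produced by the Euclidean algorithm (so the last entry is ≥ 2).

[24; 3, 19]

1411 = 24*58 + 19
58 = 3*19 + 1
19 = 19*1 + 0  (stop)
So 1411/58 = [24; 3, 19].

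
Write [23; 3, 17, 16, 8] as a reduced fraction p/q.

157037/6732

Using pₖ = aₖpₖ₋₁ + pₖ₋₂ and qₖ = aₖqₖ₋₁ + qₖ₋₂:
  k=0: a=23, p=23, q=1
  k=1: a=3, p=70, q=3
  k=2: a=17, p=1213, q=52
  k=3: a=16, p=19478, q=835
  k=4: a=8, p=157037, q=6732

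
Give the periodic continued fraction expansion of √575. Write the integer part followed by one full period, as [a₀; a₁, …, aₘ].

[23; 1, 46]

a₀ = ⌊√575⌋ = 23.
With m₀=0, d₀=1 and mₖ₊₁ = dₖaₖ − mₖ, dₖ₊₁ = (n − mₖ₊₁²)/dₖ, aₖ₊₁ = ⌊(a₀+mₖ₊₁)/dₖ₊₁⌋:
  k=1: m=23, d=46, a=1
  k=2: m=23, d=1, a=46
d=1 and a=2a₀=46 at k=2, so the next step gives (m, d) = (23, 46) again — its k=1 value — and the period has length 2.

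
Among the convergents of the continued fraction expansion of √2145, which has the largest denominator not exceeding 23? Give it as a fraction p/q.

741/16

√2145 = [46; 3, 5, 2, 5, 3, 92, …] (period length 6).
Convergents:
  p_0/q_0 = 46/1
  p_1/q_1 = 139/3
  p_2/q_2 = 741/16
  p_3/q_3 = 1621/35
q_2 = 16 ≤ 23 < 35 = q_3, so the answer is 741/16.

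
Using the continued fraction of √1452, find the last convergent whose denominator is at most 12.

381/10

√1452 = [38; 9, 1, 1, 18, 1, 1, 9, 76, …] (period length 8).
Convergents:
  p_0/q_0 = 38/1
  p_1/q_1 = 343/9
  p_2/q_2 = 381/10
  p_3/q_3 = 724/19
q_2 = 10 ≤ 12 < 19 = q_3, so the answer is 381/10.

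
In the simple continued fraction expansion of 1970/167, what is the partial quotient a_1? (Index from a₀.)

1

1970 = 11·167 + 133   →  a_0 = 11
167 = 1·133 + 34   →  a_1 = 1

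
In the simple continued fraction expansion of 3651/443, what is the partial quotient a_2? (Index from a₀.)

7

3651 = 8·443 + 107   →  a_0 = 8
443 = 4·107 + 15   →  a_1 = 4
107 = 7·15 + 2   →  a_2 = 7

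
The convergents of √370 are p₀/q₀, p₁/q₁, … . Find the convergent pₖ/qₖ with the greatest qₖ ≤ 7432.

√370 = [19; 4, 4, 38, …] (period length 3).
Convergents:
  p_0/q_0 = 19/1
  p_1/q_1 = 77/4
  p_2/q_2 = 327/17
  p_3/q_3 = 12503/650
  p_4/q_4 = 50339/2617
  p_5/q_5 = 213859/11118
q_4 = 2617 ≤ 7432 < 11118 = q_5, so the answer is 50339/2617.

50339/2617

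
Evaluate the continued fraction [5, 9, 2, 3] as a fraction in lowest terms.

Using pₖ = aₖpₖ₋₁ + pₖ₋₂ and qₖ = aₖqₖ₋₁ + qₖ₋₂:
  k=0: a=5, p=5, q=1
  k=1: a=9, p=46, q=9
  k=2: a=2, p=97, q=19
  k=3: a=3, p=337, q=66

337/66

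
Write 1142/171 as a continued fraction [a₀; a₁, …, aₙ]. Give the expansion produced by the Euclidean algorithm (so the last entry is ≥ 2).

[6; 1, 2, 9, 6]

1142 = 6·171 + 116
171 = 1·116 + 55
116 = 2·55 + 6
55 = 9·6 + 1
6 = 6·1 + 0  (stop)
So 1142/171 = [6; 1, 2, 9, 6].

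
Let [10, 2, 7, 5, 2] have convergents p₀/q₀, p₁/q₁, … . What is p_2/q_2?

157/15

Using pₖ = aₖpₖ₋₁ + pₖ₋₂, qₖ = aₖqₖ₋₁ + qₖ₋₂ (with p₋₁=1, p₋₂=0, q₋₁=0, q₋₂=1):
  k=0: a=10, p=10, q=1
  k=1: a=2, p=21, q=2
  k=2: a=7, p=157, q=15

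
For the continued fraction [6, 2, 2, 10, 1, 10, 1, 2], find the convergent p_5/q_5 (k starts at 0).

Using pₖ = aₖpₖ₋₁ + pₖ₋₂, qₖ = aₖqₖ₋₁ + qₖ₋₂ (with p₋₁=1, p₋₂=0, q₋₁=0, q₋₂=1):
  k=0: a=6, p=6, q=1
  k=1: a=2, p=13, q=2
  k=2: a=2, p=32, q=5
  k=3: a=10, p=333, q=52
  k=4: a=1, p=365, q=57
  k=5: a=10, p=3983, q=622

3983/622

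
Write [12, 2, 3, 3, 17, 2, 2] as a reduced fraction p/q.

25317/2036

Fold from the inside: start with 2/1.
  2 + 1/2 = 5/2
  17 + 2/5 = 87/5
  3 + 5/87 = 266/87
  3 + 87/266 = 885/266
  2 + 266/885 = 2036/885
  12 + 885/2036 = 25317/2036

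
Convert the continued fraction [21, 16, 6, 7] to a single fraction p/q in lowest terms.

14638/695

Fold from the inside: start with 7/1.
  6 + 1/7 = 43/7
  16 + 7/43 = 695/43
  21 + 43/695 = 14638/695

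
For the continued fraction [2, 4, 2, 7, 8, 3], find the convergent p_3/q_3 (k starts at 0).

Using pₖ = aₖpₖ₋₁ + pₖ₋₂, qₖ = aₖqₖ₋₁ + qₖ₋₂ (with p₋₁=1, p₋₂=0, q₋₁=0, q₋₂=1):
  k=0: a=2, p=2, q=1
  k=1: a=4, p=9, q=4
  k=2: a=2, p=20, q=9
  k=3: a=7, p=149, q=67

149/67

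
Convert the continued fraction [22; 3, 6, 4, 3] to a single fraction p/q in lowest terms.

Fold from the inside: start with 3/1.
  4 + 1/3 = 13/3
  6 + 3/13 = 81/13
  3 + 13/81 = 256/81
  22 + 81/256 = 5713/256

5713/256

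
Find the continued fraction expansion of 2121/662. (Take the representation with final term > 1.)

[3; 4, 1, 9, 2, 1, 1, 2]

2121 = 3*662 + 135
662 = 4*135 + 122
135 = 1*122 + 13
122 = 9*13 + 5
13 = 2*5 + 3
5 = 1*3 + 2
3 = 1*2 + 1
2 = 2*1 + 0  (stop)
So 2121/662 = [3; 4, 1, 9, 2, 1, 1, 2].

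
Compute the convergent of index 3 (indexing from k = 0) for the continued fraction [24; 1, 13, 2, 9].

Using pₖ = aₖpₖ₋₁ + pₖ₋₂, qₖ = aₖqₖ₋₁ + qₖ₋₂ (with p₋₁=1, p₋₂=0, q₋₁=0, q₋₂=1):
  k=0: a=24, p=24, q=1
  k=1: a=1, p=25, q=1
  k=2: a=13, p=349, q=14
  k=3: a=2, p=723, q=29

723/29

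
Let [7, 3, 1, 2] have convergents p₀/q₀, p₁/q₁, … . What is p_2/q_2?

29/4

Using pₖ = aₖpₖ₋₁ + pₖ₋₂, qₖ = aₖqₖ₋₁ + qₖ₋₂ (with p₋₁=1, p₋₂=0, q₋₁=0, q₋₂=1):
  k=0: a=7, p=7, q=1
  k=1: a=3, p=22, q=3
  k=2: a=1, p=29, q=4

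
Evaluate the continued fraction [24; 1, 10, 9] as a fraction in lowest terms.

Fold from the inside: start with 9/1.
  10 + 1/9 = 91/9
  1 + 9/91 = 100/91
  24 + 91/100 = 2491/100

2491/100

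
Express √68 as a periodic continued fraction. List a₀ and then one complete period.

a₀ = ⌊√68⌋ = 8.
With m₀=0, d₀=1 and mₖ₊₁ = dₖaₖ − mₖ, dₖ₊₁ = (n − mₖ₊₁²)/dₖ, aₖ₊₁ = ⌊(a₀+mₖ₊₁)/dₖ₊₁⌋:
  k=1: m=8, d=4, a=4
  k=2: m=8, d=1, a=16
d=1 and a=2a₀=16 at k=2, so the next step gives (m, d) = (8, 4) again — its k=1 value — and the period has length 2.

[8; 4, 16]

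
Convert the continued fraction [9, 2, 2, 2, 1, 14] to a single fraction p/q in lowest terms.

2353/250

Fold from the inside: start with 14/1.
  1 + 1/14 = 15/14
  2 + 14/15 = 44/15
  2 + 15/44 = 103/44
  2 + 44/103 = 250/103
  9 + 103/250 = 2353/250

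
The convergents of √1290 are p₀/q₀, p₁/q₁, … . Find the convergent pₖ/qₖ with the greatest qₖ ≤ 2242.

30996/863

√1290 = [35; 1, 10, 1, 70, …] (period length 4).
Convergents:
  p_0/q_0 = 35/1
  p_1/q_1 = 36/1
  p_2/q_2 = 395/11
  p_3/q_3 = 431/12
  p_4/q_4 = 30565/851
  p_5/q_5 = 30996/863
  p_6/q_6 = 340525/9481
q_5 = 863 ≤ 2242 < 9481 = q_6, so the answer is 30996/863.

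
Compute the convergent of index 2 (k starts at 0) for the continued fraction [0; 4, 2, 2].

2/9

Using pₖ = aₖpₖ₋₁ + pₖ₋₂, qₖ = aₖqₖ₋₁ + qₖ₋₂ (with p₋₁=1, p₋₂=0, q₋₁=0, q₋₂=1):
  k=0: a=0, p=0, q=1
  k=1: a=4, p=1, q=4
  k=2: a=2, p=2, q=9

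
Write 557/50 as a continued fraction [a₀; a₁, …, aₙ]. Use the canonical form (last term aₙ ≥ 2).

557 = 11×50 + 7
50 = 7×7 + 1
7 = 7×1 + 0  (stop)
So 557/50 = [11; 7, 7].

[11; 7, 7]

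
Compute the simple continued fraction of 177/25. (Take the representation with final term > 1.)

[7; 12, 2]

177 = 7*25 + 2
25 = 12*2 + 1
2 = 2*1 + 0  (stop)
So 177/25 = [7; 12, 2].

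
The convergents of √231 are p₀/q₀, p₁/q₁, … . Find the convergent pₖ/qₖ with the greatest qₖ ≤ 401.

√231 = [15; 5, 30, …] (period length 2).
Convergents:
  p_0/q_0 = 15/1
  p_1/q_1 = 76/5
  p_2/q_2 = 2295/151
  p_3/q_3 = 11551/760
q_2 = 151 ≤ 401 < 760 = q_3, so the answer is 2295/151.

2295/151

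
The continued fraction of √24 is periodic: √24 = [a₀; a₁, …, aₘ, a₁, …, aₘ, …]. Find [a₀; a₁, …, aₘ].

[4; 1, 8]

a₀ = ⌊√24⌋ = 4.
With m₀=0, d₀=1 and mₖ₊₁ = dₖaₖ − mₖ, dₖ₊₁ = (n − mₖ₊₁²)/dₖ, aₖ₊₁ = ⌊(a₀+mₖ₊₁)/dₖ₊₁⌋:
  k=1: m=4, d=8, a=1
  k=2: m=4, d=1, a=8
d=1 and a=2a₀=8 at k=2, so the next step gives (m, d) = (4, 8) again — its k=1 value — and the period has length 2.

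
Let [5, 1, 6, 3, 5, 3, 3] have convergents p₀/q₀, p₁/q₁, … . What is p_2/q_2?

41/7

Using pₖ = aₖpₖ₋₁ + pₖ₋₂, qₖ = aₖqₖ₋₁ + qₖ₋₂ (with p₋₁=1, p₋₂=0, q₋₁=0, q₋₂=1):
  k=0: a=5, p=5, q=1
  k=1: a=1, p=6, q=1
  k=2: a=6, p=41, q=7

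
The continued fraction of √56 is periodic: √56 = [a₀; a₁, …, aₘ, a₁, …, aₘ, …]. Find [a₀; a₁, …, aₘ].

[7; 2, 14]

a₀ = ⌊√56⌋ = 7.
With m₀=0, d₀=1 and mₖ₊₁ = dₖaₖ − mₖ, dₖ₊₁ = (n − mₖ₊₁²)/dₖ, aₖ₊₁ = ⌊(a₀+mₖ₊₁)/dₖ₊₁⌋:
  k=1: m=7, d=7, a=2
  k=2: m=7, d=1, a=14
d=1 and a=2a₀=14 at k=2, so the next step gives (m, d) = (7, 7) again — its k=1 value — and the period has length 2.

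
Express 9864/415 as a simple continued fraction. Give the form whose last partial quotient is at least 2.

[23; 1, 3, 3, 10, 3]

9864 = 23×415 + 319
415 = 1×319 + 96
319 = 3×96 + 31
96 = 3×31 + 3
31 = 10×3 + 1
3 = 3×1 + 0  (stop)
So 9864/415 = [23; 1, 3, 3, 10, 3].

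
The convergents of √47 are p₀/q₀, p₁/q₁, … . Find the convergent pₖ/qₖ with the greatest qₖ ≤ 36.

√47 = [6; 1, 5, 1, 12, …] (period length 4).
Convergents:
  p_0/q_0 = 6/1
  p_1/q_1 = 7/1
  p_2/q_2 = 41/6
  p_3/q_3 = 48/7
  p_4/q_4 = 617/90
q_3 = 7 ≤ 36 < 90 = q_4, so the answer is 48/7.

48/7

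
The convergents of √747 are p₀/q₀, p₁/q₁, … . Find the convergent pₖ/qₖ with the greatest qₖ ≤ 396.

4455/163

√747 = [27; 3, 54, …] (period length 2).
Convergents:
  p_0/q_0 = 27/1
  p_1/q_1 = 82/3
  p_2/q_2 = 4455/163
  p_3/q_3 = 13447/492
q_2 = 163 ≤ 396 < 492 = q_3, so the answer is 4455/163.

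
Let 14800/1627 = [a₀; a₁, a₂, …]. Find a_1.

10

14800 = 9·1627 + 157   →  a_0 = 9
1627 = 10·157 + 57   →  a_1 = 10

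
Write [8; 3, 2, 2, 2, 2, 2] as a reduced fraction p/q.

1982/239

Using pₖ = aₖpₖ₋₁ + pₖ₋₂ and qₖ = aₖqₖ₋₁ + qₖ₋₂:
  k=0: a=8, p=8, q=1
  k=1: a=3, p=25, q=3
  k=2: a=2, p=58, q=7
  k=3: a=2, p=141, q=17
  k=4: a=2, p=340, q=41
  k=5: a=2, p=821, q=99
  k=6: a=2, p=1982, q=239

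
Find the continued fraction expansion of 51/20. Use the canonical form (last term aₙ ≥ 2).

51 = 2×20 + 11
20 = 1×11 + 9
11 = 1×9 + 2
9 = 4×2 + 1
2 = 2×1 + 0  (stop)
So 51/20 = [2; 1, 1, 4, 2].

[2; 1, 1, 4, 2]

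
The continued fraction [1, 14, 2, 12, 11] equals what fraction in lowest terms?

4288/4011

Fold from the inside: start with 11/1.
  12 + 1/11 = 133/11
  2 + 11/133 = 277/133
  14 + 133/277 = 4011/277
  1 + 277/4011 = 4288/4011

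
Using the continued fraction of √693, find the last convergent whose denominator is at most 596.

6239/237

√693 = [26; 3, 12, 1, 4, 1, 12, 3, 52, …] (period length 8).
Convergents:
  p_0/q_0 = 26/1
  p_1/q_1 = 79/3
  p_2/q_2 = 974/37
  p_3/q_3 = 1053/40
  p_4/q_4 = 5186/197
  p_5/q_5 = 6239/237
  p_6/q_6 = 80054/3041
q_5 = 237 ≤ 596 < 3041 = q_6, so the answer is 6239/237.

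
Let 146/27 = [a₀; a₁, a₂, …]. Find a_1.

146 = 5·27 + 11   →  a_0 = 5
27 = 2·11 + 5   →  a_1 = 2

2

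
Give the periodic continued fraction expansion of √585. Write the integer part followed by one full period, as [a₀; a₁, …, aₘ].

a₀ = ⌊√585⌋ = 24.
With m₀=0, d₀=1 and mₖ₊₁ = dₖaₖ − mₖ, dₖ₊₁ = (n − mₖ₊₁²)/dₖ, aₖ₊₁ = ⌊(a₀+mₖ₊₁)/dₖ₊₁⌋:
  k=1: m=24, d=9, a=5
  k=2: m=21, d=16, a=2
  k=3: m=11, d=29, a=1
  k=4: m=18, d=9, a=4
  k=5: m=18, d=29, a=1
  k=6: m=11, d=16, a=2
  k=7: m=21, d=9, a=5
  k=8: m=24, d=1, a=48
d=1 and a=2a₀=48 at k=8, so the next step gives (m, d) = (24, 9) again — its k=1 value — and the period has length 8.

[24; 5, 2, 1, 4, 1, 2, 5, 48]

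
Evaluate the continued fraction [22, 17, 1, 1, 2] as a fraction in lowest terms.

Fold from the inside: start with 2/1.
  1 + 1/2 = 3/2
  1 + 2/3 = 5/3
  17 + 3/5 = 88/5
  22 + 5/88 = 1941/88

1941/88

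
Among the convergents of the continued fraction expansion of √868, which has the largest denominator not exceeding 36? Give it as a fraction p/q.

√868 = [29; 2, 6, 19, 2, 19, 6, 2, 58, …] (period length 8).
Convergents:
  p_0/q_0 = 29/1
  p_1/q_1 = 59/2
  p_2/q_2 = 383/13
  p_3/q_3 = 7336/249
q_2 = 13 ≤ 36 < 249 = q_3, so the answer is 383/13.

383/13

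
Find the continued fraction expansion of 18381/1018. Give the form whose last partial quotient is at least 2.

[18; 17, 1, 6, 8]

18381 = 18×1018 + 57
1018 = 17×57 + 49
57 = 1×49 + 8
49 = 6×8 + 1
8 = 8×1 + 0  (stop)
So 18381/1018 = [18; 17, 1, 6, 8].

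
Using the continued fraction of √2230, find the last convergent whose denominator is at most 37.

√2230 = [47; 4, 2, 18, 2, 4, 94, …] (period length 6).
Convergents:
  p_0/q_0 = 47/1
  p_1/q_1 = 189/4
  p_2/q_2 = 425/9
  p_3/q_3 = 7839/166
q_2 = 9 ≤ 37 < 166 = q_3, so the answer is 425/9.

425/9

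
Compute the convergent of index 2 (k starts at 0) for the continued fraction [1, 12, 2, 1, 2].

27/25

Using pₖ = aₖpₖ₋₁ + pₖ₋₂, qₖ = aₖqₖ₋₁ + qₖ₋₂ (with p₋₁=1, p₋₂=0, q₋₁=0, q₋₂=1):
  k=0: a=1, p=1, q=1
  k=1: a=12, p=13, q=12
  k=2: a=2, p=27, q=25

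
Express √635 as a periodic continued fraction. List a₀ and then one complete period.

a₀ = ⌊√635⌋ = 25.
With m₀=0, d₀=1 and mₖ₊₁ = dₖaₖ − mₖ, dₖ₊₁ = (n − mₖ₊₁²)/dₖ, aₖ₊₁ = ⌊(a₀+mₖ₊₁)/dₖ₊₁⌋:
  k=1: m=25, d=10, a=5
  k=2: m=25, d=1, a=50
d=1 and a=2a₀=50 at k=2, so the next step gives (m, d) = (25, 10) again — its k=1 value — and the period has length 2.

[25; 5, 50]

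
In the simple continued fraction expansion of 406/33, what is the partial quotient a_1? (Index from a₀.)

3

406 = 12·33 + 10   →  a_0 = 12
33 = 3·10 + 3   →  a_1 = 3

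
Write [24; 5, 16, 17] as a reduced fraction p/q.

33441/1382

Fold from the inside: start with 17/1.
  16 + 1/17 = 273/17
  5 + 17/273 = 1382/273
  24 + 273/1382 = 33441/1382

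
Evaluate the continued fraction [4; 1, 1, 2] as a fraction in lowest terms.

Using pₖ = aₖpₖ₋₁ + pₖ₋₂ and qₖ = aₖqₖ₋₁ + qₖ₋₂:
  k=0: a=4, p=4, q=1
  k=1: a=1, p=5, q=1
  k=2: a=1, p=9, q=2
  k=3: a=2, p=23, q=5

23/5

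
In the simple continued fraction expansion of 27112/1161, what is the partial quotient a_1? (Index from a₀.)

2

27112 = 23·1161 + 409   →  a_0 = 23
1161 = 2·409 + 343   →  a_1 = 2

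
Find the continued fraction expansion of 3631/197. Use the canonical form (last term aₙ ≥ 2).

3631 = 18×197 + 85
197 = 2×85 + 27
85 = 3×27 + 4
27 = 6×4 + 3
4 = 1×3 + 1
3 = 3×1 + 0  (stop)
So 3631/197 = [18; 2, 3, 6, 1, 3].

[18; 2, 3, 6, 1, 3]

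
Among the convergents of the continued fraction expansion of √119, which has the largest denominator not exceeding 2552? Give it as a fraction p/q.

26170/2399

√119 = [10; 1, 9, 1, 20, …] (period length 4).
Convergents:
  p_0/q_0 = 10/1
  p_1/q_1 = 11/1
  p_2/q_2 = 109/10
  p_3/q_3 = 120/11
  p_4/q_4 = 2509/230
  p_5/q_5 = 2629/241
  p_6/q_6 = 26170/2399
  p_7/q_7 = 28799/2640
q_6 = 2399 ≤ 2552 < 2640 = q_7, so the answer is 26170/2399.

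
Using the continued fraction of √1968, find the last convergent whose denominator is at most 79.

√1968 = [44; 2, 1, 3, 5, 3, 1, 2, 88, …] (period length 8).
Convergents:
  p_0/q_0 = 44/1
  p_1/q_1 = 89/2
  p_2/q_2 = 133/3
  p_3/q_3 = 488/11
  p_4/q_4 = 2573/58
  p_5/q_5 = 8207/185
q_4 = 58 ≤ 79 < 185 = q_5, so the answer is 2573/58.

2573/58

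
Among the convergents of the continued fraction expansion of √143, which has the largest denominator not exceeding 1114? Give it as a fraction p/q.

√143 = [11; 1, 22, …] (period length 2).
Convergents:
  p_0/q_0 = 11/1
  p_1/q_1 = 12/1
  p_2/q_2 = 275/23
  p_3/q_3 = 287/24
  p_4/q_4 = 6589/551
  p_5/q_5 = 6876/575
  p_6/q_6 = 157861/13201
q_5 = 575 ≤ 1114 < 13201 = q_6, so the answer is 6876/575.

6876/575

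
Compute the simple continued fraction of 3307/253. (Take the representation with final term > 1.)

[13; 14, 18]

3307 = 13*253 + 18
253 = 14*18 + 1
18 = 18*1 + 0  (stop)
So 3307/253 = [13; 14, 18].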